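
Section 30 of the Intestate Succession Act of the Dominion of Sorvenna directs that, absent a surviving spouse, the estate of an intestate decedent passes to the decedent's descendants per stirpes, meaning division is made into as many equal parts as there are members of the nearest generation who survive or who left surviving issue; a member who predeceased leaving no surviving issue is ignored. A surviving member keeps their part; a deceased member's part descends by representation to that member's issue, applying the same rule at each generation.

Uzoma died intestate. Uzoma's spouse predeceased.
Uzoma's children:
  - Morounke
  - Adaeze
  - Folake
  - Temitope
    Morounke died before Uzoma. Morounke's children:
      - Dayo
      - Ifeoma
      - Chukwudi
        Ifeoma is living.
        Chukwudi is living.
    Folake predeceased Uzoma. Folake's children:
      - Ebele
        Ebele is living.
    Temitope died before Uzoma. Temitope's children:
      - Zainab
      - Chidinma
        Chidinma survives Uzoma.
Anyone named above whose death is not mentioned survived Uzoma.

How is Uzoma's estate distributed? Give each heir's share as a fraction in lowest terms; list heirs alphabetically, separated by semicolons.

There is no surviving spouse, so the entire estate passes to Uzoma's descendants per stirpes.
The estate is divided into 4 equal shares of 1/4 among Morounke, Adaeze, Folake, Temitope.
Morounke predeceased; the 1/4 allotted to Morounke's branch passes to Morounke's issue by representation.
The 1/4 is divided into 3 equal shares of 1/12 among Dayo, Ifeoma, Chukwudi.
Dayo is living and takes 1/12.
Ifeoma is living and takes 1/12.
Chukwudi is living and takes 1/12.
Adaeze is living and takes 1/4.
Folake predeceased; the 1/4 allotted to Folake's branch passes to Folake's issue by representation.
Ebele is the sole taker at this level and receives the full 1/4.
Temitope predeceased; the 1/4 allotted to Temitope's branch passes to Temitope's issue by representation.
The 1/4 is divided into 2 equal shares of 1/8 among Zainab, Chidinma.
Zainab is living and takes 1/8.
Chidinma is living and takes 1/8.

Adaeze 1/4; Chidinma 1/8; Chukwudi 1/12; Dayo 1/12; Ebele 1/4; Ifeoma 1/12; Zainab 1/8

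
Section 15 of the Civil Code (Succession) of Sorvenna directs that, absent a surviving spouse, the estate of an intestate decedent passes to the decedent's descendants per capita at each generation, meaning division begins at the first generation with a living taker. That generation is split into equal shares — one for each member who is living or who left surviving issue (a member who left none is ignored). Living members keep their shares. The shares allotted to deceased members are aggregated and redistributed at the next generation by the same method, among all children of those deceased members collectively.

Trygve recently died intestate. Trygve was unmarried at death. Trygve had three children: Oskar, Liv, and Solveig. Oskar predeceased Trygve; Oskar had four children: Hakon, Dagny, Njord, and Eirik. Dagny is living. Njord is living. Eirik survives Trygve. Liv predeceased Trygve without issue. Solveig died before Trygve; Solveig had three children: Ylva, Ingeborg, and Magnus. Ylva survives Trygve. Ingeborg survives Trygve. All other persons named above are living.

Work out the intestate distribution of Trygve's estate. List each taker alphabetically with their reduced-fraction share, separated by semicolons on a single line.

There is no surviving spouse, so the entire estate passes to Trygve's descendants per capita at each generation.
No one at generation 1 (Oskar, Solveig) is living; moving to the next generation.
At generation 2 (Hakon, Dagny, Njord, Eirik, Ylva, Ingeborg, Magnus) there are 7 shares of (1)/7 = 1/7 each.
Living: Hakon, Dagny, Njord, Eirik, Ylva, Ingeborg, and Magnus — each takes 1/7.

Dagny 1/7; Eirik 1/7; Hakon 1/7; Ingeborg 1/7; Magnus 1/7; Njord 1/7; Ylva 1/7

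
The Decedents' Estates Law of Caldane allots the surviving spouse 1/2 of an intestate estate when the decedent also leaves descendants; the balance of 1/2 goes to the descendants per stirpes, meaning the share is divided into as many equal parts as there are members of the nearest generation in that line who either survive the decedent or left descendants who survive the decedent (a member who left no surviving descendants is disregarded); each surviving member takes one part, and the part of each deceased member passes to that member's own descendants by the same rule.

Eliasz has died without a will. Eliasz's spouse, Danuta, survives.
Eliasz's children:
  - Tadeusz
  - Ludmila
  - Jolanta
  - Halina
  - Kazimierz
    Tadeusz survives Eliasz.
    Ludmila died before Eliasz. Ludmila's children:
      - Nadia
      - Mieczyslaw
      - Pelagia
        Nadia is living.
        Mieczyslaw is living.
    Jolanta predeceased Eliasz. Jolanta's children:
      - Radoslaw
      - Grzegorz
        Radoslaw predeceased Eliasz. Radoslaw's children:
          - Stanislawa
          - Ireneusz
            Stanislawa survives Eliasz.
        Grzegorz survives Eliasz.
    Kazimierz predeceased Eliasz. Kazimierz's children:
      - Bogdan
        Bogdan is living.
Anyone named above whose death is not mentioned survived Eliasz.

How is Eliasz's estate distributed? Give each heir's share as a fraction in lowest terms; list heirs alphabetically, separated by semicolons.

Danuta, as surviving spouse, takes 1/2.
The remaining 1/2 passes to Eliasz's descendants per stirpes.
The 1/2 is divided into 5 equal shares of 1/10 among Tadeusz, Ludmila, Jolanta, Halina, Kazimierz.
Tadeusz is living and takes 1/10.
Ludmila predeceased; the 1/10 allotted to Ludmila's branch passes to Ludmila's issue by representation.
The 1/10 is divided into 3 equal shares of 1/30 among Nadia, Mieczyslaw, Pelagia.
Nadia is living and takes 1/30.
Mieczyslaw is living and takes 1/30.
Pelagia is living and takes 1/30.
Jolanta predeceased; the 1/10 allotted to Jolanta's branch passes to Jolanta's issue by representation.
The 1/10 is divided into 2 equal shares of 1/20 among Radoslaw, Grzegorz.
Radoslaw predeceased; the 1/20 allotted to Radoslaw's branch passes to Radoslaw's issue by representation.
The 1/20 is divided into 2 equal shares of 1/40 among Stanislawa, Ireneusz.
Stanislawa is living and takes 1/40.
Ireneusz is living and takes 1/40.
Grzegorz is living and takes 1/20.
Halina is living and takes 1/10.
Kazimierz predeceased; the 1/10 allotted to Kazimierz's branch passes to Kazimierz's issue by representation.
Bogdan is the sole taker at this level and receives the full 1/10.

Bogdan 1/10; Danuta 1/2; Grzegorz 1/20; Halina 1/10; Ireneusz 1/40; Mieczyslaw 1/30; Nadia 1/30; Pelagia 1/30; Stanislawa 1/40; Tadeusz 1/10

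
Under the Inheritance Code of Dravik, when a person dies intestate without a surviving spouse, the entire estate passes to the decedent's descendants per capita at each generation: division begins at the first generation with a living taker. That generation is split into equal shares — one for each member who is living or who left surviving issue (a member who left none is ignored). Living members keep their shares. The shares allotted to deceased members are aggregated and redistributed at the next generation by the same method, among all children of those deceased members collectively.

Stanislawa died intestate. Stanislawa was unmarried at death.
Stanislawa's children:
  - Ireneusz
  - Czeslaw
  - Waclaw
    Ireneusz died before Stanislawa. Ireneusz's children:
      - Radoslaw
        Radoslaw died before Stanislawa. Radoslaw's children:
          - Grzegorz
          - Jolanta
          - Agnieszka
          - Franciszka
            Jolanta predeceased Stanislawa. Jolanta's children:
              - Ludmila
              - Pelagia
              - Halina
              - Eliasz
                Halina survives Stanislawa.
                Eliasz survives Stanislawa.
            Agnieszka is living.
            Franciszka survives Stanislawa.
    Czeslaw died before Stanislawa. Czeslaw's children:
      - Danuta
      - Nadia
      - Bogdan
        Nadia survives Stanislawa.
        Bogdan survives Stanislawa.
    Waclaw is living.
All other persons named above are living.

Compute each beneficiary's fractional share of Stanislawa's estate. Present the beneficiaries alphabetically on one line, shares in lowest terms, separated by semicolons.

There is no surviving spouse, so the entire estate passes to Stanislawa's descendants per capita at each generation.
At generation 1 (Ireneusz, Czeslaw, Waclaw) there are 3 shares of (1)/3 = 1/3 each.
Living: Waclaw — each takes 1/3.
Deceased: Ireneusz and Czeslaw. Their combined 2/3 is pooled and carried to generation 2.
At generation 2 (Radoslaw, Danuta, Nadia, Bogdan) there are 4 shares of (2/3)/4 = 1/6 each.
Living: Danuta, Nadia, and Bogdan — each takes 1/6.
Deceased: Radoslaw. That 1/6 share is carried to generation 3.
At generation 3 (Grzegorz, Jolanta, Agnieszka, Franciszka) there are 4 shares of (1/6)/4 = 1/24 each.
Living: Grzegorz, Agnieszka, and Franciszka — each takes 1/24.
Deceased: Jolanta. That 1/24 share is carried to generation 4.
At generation 4 (Ludmila, Pelagia, Halina, Eliasz) there are 4 shares of (1/24)/4 = 1/96 each.
Living: Ludmila, Pelagia, Halina, and Eliasz — each takes 1/96.

Agnieszka 1/24; Bogdan 1/6; Danuta 1/6; Eliasz 1/96; Franciszka 1/24; Grzegorz 1/24; Halina 1/96; Ludmila 1/96; Nadia 1/6; Pelagia 1/96; Waclaw 1/3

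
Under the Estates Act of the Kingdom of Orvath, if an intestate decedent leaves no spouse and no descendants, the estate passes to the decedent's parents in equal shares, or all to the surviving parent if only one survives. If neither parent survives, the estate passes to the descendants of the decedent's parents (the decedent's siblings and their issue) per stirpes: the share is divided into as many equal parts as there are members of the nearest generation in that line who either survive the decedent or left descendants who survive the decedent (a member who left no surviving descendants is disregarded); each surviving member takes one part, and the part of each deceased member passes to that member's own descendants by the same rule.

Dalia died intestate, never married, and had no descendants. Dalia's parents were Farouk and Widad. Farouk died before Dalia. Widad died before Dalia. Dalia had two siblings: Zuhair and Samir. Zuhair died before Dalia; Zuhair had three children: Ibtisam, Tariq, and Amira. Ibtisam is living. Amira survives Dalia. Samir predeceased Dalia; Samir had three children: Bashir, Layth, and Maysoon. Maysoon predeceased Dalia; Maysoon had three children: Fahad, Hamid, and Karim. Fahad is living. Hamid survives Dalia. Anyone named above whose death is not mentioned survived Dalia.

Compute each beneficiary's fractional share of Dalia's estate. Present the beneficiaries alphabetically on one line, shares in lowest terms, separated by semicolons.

Amira 1/6; Bashir 1/6; Fahad 1/18; Hamid 1/18; Ibtisam 1/6; Karim 1/18; Layth 1/6; Tariq 1/6

Neither parent survives and there are no descendants, so the estate passes to Dalia's siblings and their issue per stirpes.
The estate is divided into 2 equal shares of 1/2 among Zuhair, Samir.
Zuhair predeceased; the 1/2 allotted to Zuhair's branch passes to Zuhair's issue by representation.
The 1/2 is divided into 3 equal shares of 1/6 among Ibtisam, Tariq, Amira.
Ibtisam is living and takes 1/6.
Tariq is living and takes 1/6.
Amira is living and takes 1/6.
Samir predeceased; the 1/2 allotted to Samir's branch passes to Samir's issue by representation.
The 1/2 is divided into 3 equal shares of 1/6 among Bashir, Layth, Maysoon.
Bashir is living and takes 1/6.
Layth is living and takes 1/6.
Maysoon predeceased; the 1/6 allotted to Maysoon's branch passes to Maysoon's issue by representation.
The 1/6 is divided into 3 equal shares of 1/18 among Fahad, Hamid, Karim.
Fahad is living and takes 1/18.
Hamid is living and takes 1/18.
Karim is living and takes 1/18.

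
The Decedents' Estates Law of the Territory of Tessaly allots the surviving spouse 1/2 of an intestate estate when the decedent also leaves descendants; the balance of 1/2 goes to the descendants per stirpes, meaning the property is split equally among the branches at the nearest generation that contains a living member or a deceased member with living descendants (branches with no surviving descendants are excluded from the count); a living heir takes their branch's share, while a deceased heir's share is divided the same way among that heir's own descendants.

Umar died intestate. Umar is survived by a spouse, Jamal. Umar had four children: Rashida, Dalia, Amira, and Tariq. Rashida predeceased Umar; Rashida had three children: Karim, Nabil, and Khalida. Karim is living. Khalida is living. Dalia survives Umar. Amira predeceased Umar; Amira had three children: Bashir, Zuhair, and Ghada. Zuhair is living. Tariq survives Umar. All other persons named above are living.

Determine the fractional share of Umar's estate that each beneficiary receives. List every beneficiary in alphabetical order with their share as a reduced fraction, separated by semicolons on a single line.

Bashir 1/24; Dalia 1/8; Ghada 1/24; Jamal 1/2; Karim 1/24; Khalida 1/24; Nabil 1/24; Tariq 1/8; Zuhair 1/24

Jamal, as surviving spouse, takes 1/2.
The remaining 1/2 passes to Umar's descendants per stirpes.
The 1/2 is divided into 4 equal shares of 1/8 among Rashida, Dalia, Amira, Tariq.
Rashida predeceased; the 1/8 allotted to Rashida's branch passes to Rashida's issue by representation.
The 1/8 is divided into 3 equal shares of 1/24 among Karim, Nabil, Khalida.
Karim is living and takes 1/24.
Nabil is living and takes 1/24.
Khalida is living and takes 1/24.
Dalia is living and takes 1/8.
Amira predeceased; the 1/8 allotted to Amira's branch passes to Amira's issue by representation.
The 1/8 is divided into 3 equal shares of 1/24 among Bashir, Zuhair, Ghada.
Bashir is living and takes 1/24.
Zuhair is living and takes 1/24.
Ghada is living and takes 1/24.
Tariq is living and takes 1/8.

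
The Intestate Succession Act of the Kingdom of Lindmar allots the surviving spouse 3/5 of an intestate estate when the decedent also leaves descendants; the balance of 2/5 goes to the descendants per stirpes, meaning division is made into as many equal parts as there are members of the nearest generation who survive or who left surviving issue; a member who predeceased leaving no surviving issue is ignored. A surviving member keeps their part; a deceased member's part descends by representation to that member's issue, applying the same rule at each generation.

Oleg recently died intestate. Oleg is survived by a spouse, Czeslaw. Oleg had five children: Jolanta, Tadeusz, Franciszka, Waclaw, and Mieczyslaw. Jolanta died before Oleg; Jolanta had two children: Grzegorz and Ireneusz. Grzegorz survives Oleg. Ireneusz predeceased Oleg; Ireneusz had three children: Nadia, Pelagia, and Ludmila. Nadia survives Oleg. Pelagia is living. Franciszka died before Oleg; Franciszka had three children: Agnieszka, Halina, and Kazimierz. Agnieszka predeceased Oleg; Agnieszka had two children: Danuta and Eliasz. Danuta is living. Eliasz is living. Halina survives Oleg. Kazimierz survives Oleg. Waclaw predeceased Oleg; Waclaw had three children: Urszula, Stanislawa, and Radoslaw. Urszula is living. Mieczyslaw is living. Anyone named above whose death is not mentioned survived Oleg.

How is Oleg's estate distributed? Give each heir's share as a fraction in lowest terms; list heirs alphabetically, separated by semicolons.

Czeslaw 3/5; Danuta 1/75; Eliasz 1/75; Grzegorz 1/25; Halina 2/75; Kazimierz 2/75; Ludmila 1/75; Mieczyslaw 2/25; Nadia 1/75; Pelagia 1/75; Radoslaw 2/75; Stanislawa 2/75; Tadeusz 2/25; Urszula 2/75

Czeslaw, as surviving spouse, takes 3/5.
The remaining 2/5 passes to Oleg's descendants per stirpes.
The 2/5 is divided into 5 equal shares of 2/25 among Jolanta, Tadeusz, Franciszka, Waclaw, Mieczyslaw.
Jolanta predeceased; the 2/25 allotted to Jolanta's branch passes to Jolanta's issue by representation.
The 2/25 is divided into 2 equal shares of 1/25 among Grzegorz, Ireneusz.
Grzegorz is living and takes 1/25.
Ireneusz predeceased; the 1/25 allotted to Ireneusz's branch passes to Ireneusz's issue by representation.
The 1/25 is divided into 3 equal shares of 1/75 among Nadia, Pelagia, Ludmila.
Nadia is living and takes 1/75.
Pelagia is living and takes 1/75.
Ludmila is living and takes 1/75.
Tadeusz is living and takes 2/25.
Franciszka predeceased; the 2/25 allotted to Franciszka's branch passes to Franciszka's issue by representation.
The 2/25 is divided into 3 equal shares of 2/75 among Agnieszka, Halina, Kazimierz.
Agnieszka predeceased; the 2/75 allotted to Agnieszka's branch passes to Agnieszka's issue by representation.
The 2/75 is divided into 2 equal shares of 1/75 among Danuta, Eliasz.
Danuta is living and takes 1/75.
Eliasz is living and takes 1/75.
Halina is living and takes 2/75.
Kazimierz is living and takes 2/75.
Waclaw predeceased; the 2/25 allotted to Waclaw's branch passes to Waclaw's issue by representation.
The 2/25 is divided into 3 equal shares of 2/75 among Urszula, Stanislawa, Radoslaw.
Urszula is living and takes 2/75.
Stanislawa is living and takes 2/75.
Radoslaw is living and takes 2/75.
Mieczyslaw is living and takes 2/25.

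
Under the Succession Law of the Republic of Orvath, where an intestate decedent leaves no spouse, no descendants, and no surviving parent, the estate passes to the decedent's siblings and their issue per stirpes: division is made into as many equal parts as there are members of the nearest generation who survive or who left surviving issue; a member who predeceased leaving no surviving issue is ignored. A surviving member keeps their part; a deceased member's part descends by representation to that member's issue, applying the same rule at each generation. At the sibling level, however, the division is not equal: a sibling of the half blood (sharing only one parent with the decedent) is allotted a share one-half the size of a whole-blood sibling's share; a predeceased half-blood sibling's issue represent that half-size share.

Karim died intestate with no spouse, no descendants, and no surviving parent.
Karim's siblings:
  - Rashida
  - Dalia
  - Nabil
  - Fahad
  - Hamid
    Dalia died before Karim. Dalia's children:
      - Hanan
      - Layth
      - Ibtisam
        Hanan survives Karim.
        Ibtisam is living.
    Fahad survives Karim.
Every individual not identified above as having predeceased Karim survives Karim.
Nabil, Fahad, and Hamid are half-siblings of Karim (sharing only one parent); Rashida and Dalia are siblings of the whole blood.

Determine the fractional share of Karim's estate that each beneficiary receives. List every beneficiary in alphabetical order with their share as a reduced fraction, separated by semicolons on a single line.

Fahad 1/7; Hamid 1/7; Hanan 2/21; Ibtisam 2/21; Layth 2/21; Nabil 1/7; Rashida 2/7

No spouse, descendants, or parent survives, so the estate passes to Karim's siblings per stirpes.
Half-blood siblings count for one-half the weight of whole-blood siblings at the initial division.
Dividing 1 in proportion to weights (total weight 7/2): Rashida (weight 1) → 2/7; Dalia (weight 1) → 2/7; Nabil (weight 1/2) → 1/7; Fahad (weight 1/2) → 1/7; Hamid (weight 1/2) → 1/7.
Rashida is living and takes 2/7.
Dalia predeceased; the 2/7 allotted to Dalia's branch passes to Dalia's issue by representation.
The 2/7 is divided into 3 equal shares of 2/21 among Hanan, Layth, Ibtisam.
Hanan is living and takes 2/21.
Layth is living and takes 2/21.
Ibtisam is living and takes 2/21.
Nabil is living and takes 1/7.
Fahad is living and takes 1/7.
Hamid is living and takes 1/7.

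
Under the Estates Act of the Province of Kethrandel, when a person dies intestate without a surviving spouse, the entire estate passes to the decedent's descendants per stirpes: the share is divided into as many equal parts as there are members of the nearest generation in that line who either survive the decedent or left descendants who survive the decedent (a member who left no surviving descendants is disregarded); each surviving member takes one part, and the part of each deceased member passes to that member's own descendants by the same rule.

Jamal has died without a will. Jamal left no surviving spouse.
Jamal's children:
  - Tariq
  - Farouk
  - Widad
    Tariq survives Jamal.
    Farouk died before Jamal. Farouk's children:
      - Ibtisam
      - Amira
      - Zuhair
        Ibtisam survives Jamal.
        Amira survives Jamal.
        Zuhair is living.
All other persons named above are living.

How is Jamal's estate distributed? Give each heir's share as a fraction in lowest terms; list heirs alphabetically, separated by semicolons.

Amira 1/9; Ibtisam 1/9; Tariq 1/3; Widad 1/3; Zuhair 1/9

There is no surviving spouse, so the entire estate passes to Jamal's descendants per stirpes.
The estate is divided into 3 equal shares of 1/3 among Tariq, Farouk, Widad.
Tariq is living and takes 1/3.
Farouk predeceased; the 1/3 allotted to Farouk's branch passes to Farouk's issue by representation.
The 1/3 is divided into 3 equal shares of 1/9 among Ibtisam, Amira, Zuhair.
Ibtisam is living and takes 1/9.
Amira is living and takes 1/9.
Zuhair is living and takes 1/9.
Widad is living and takes 1/3.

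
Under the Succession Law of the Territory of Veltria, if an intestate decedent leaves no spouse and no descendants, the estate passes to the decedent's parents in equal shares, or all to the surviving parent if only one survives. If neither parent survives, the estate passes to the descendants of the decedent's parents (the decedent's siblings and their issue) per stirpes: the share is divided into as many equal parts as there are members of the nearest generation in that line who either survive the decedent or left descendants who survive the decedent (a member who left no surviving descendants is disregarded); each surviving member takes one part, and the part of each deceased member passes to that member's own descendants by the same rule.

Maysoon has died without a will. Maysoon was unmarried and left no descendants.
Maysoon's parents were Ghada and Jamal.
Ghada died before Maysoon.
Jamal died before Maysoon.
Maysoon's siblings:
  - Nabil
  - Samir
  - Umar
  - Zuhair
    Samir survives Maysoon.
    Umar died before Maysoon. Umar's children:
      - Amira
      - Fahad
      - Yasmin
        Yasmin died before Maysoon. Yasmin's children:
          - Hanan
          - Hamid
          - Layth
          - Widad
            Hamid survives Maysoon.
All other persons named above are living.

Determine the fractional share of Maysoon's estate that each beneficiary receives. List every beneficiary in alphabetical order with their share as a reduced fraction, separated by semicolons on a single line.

Amira 1/12; Fahad 1/12; Hamid 1/48; Hanan 1/48; Layth 1/48; Nabil 1/4; Samir 1/4; Widad 1/48; Zuhair 1/4

Neither parent survives and there are no descendants, so the estate passes to Maysoon's siblings and their issue per stirpes.
The estate is divided into 4 equal shares of 1/4 among Nabil, Samir, Umar, Zuhair.
Nabil is living and takes 1/4.
Samir is living and takes 1/4.
Umar predeceased; the 1/4 allotted to Umar's branch passes to Umar's issue by representation.
The 1/4 is divided into 3 equal shares of 1/12 among Amira, Fahad, Yasmin.
Amira is living and takes 1/12.
Fahad is living and takes 1/12.
Yasmin predeceased; the 1/12 allotted to Yasmin's branch passes to Yasmin's issue by representation.
The 1/12 is divided into 4 equal shares of 1/48 among Hanan, Hamid, Layth, Widad.
Hanan is living and takes 1/48.
Hamid is living and takes 1/48.
Layth is living and takes 1/48.
Widad is living and takes 1/48.
Zuhair is living and takes 1/4.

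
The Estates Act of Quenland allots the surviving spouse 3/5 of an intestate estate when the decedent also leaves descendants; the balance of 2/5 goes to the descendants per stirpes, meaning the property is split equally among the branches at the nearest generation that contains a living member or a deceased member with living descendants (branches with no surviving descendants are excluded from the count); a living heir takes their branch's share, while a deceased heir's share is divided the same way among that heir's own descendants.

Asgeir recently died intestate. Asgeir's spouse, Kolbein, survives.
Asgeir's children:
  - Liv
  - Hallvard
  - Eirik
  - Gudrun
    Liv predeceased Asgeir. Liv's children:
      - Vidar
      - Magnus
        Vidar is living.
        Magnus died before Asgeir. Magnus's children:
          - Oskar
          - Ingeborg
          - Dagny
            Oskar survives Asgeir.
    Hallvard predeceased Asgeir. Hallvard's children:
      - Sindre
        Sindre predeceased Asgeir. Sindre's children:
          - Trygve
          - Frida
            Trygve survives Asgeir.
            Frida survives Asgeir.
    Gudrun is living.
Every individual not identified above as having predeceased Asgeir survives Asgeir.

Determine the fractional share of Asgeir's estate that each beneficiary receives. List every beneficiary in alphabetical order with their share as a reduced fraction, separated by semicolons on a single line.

Dagny 1/60; Eirik 1/10; Frida 1/20; Gudrun 1/10; Ingeborg 1/60; Kolbein 3/5; Oskar 1/60; Trygve 1/20; Vidar 1/20

Kolbein, as surviving spouse, takes 3/5.
The remaining 2/5 passes to Asgeir's descendants per stirpes.
The 2/5 is divided into 4 equal shares of 1/10 among Liv, Hallvard, Eirik, Gudrun.
Liv predeceased; the 1/10 allotted to Liv's branch passes to Liv's issue by representation.
The 1/10 is divided into 2 equal shares of 1/20 among Vidar, Magnus.
Vidar is living and takes 1/20.
Magnus predeceased; the 1/20 allotted to Magnus's branch passes to Magnus's issue by representation.
The 1/20 is divided into 3 equal shares of 1/60 among Oskar, Ingeborg, Dagny.
Oskar is living and takes 1/60.
Ingeborg is living and takes 1/60.
Dagny is living and takes 1/60.
Hallvard predeceased; the 1/10 allotted to Hallvard's branch passes to Hallvard's issue by representation.
Sindre's line is the sole branch at this level, so the full 1/10 passes to Sindre's issue by representation.
The 1/10 is divided into 2 equal shares of 1/20 among Trygve, Frida.
Trygve is living and takes 1/20.
Frida is living and takes 1/20.
Eirik is living and takes 1/10.
Gudrun is living and takes 1/10.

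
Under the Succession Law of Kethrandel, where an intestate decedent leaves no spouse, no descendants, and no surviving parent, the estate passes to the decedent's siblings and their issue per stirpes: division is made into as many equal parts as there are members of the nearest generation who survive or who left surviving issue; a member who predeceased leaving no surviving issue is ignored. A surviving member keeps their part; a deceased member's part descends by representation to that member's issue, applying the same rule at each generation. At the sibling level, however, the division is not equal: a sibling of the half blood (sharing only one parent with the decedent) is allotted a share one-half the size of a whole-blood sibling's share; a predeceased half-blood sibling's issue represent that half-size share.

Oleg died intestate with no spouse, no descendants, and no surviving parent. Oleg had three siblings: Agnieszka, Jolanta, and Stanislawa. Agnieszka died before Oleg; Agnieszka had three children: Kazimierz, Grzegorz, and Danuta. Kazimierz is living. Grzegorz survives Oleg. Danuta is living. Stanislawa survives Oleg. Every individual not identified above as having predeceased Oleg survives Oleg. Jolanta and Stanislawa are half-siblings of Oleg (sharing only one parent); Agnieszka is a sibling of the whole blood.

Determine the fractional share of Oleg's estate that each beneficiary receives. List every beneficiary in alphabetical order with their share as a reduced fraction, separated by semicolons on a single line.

Danuta 1/6; Grzegorz 1/6; Jolanta 1/4; Kazimierz 1/6; Stanislawa 1/4

No spouse, descendants, or parent survives, so the estate passes to Oleg's siblings per stirpes.
Half-blood siblings count for one-half the weight of whole-blood siblings at the initial division.
Dividing 1 in proportion to weights (total weight 2): Agnieszka (weight 1) → 1/2; Jolanta (weight 1/2) → 1/4; Stanislawa (weight 1/2) → 1/4.
Agnieszka predeceased; the 1/2 allotted to Agnieszka's branch passes to Agnieszka's issue by representation.
The 1/2 is divided into 3 equal shares of 1/6 among Kazimierz, Grzegorz, Danuta.
Kazimierz is living and takes 1/6.
Grzegorz is living and takes 1/6.
Danuta is living and takes 1/6.
Jolanta is living and takes 1/4.
Stanislawa is living and takes 1/4.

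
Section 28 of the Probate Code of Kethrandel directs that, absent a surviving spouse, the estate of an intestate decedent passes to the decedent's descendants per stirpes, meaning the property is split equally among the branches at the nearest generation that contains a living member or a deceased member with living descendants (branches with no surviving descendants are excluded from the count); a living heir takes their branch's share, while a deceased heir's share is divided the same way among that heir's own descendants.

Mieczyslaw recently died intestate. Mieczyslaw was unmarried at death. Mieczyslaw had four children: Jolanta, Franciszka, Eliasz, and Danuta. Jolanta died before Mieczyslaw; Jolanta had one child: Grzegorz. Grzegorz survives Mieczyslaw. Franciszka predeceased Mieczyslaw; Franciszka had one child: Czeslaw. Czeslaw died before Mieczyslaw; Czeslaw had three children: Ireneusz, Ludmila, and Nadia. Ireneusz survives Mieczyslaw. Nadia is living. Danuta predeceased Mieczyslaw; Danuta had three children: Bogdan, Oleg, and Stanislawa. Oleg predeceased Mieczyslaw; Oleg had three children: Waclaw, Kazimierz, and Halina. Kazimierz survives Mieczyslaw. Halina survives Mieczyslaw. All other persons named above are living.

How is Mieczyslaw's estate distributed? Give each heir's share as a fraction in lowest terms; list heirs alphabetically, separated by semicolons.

Bogdan 1/12; Eliasz 1/4; Grzegorz 1/4; Halina 1/36; Ireneusz 1/12; Kazimierz 1/36; Ludmila 1/12; Nadia 1/12; Stanislawa 1/12; Waclaw 1/36

There is no surviving spouse, so the entire estate passes to Mieczyslaw's descendants per stirpes.
The estate is divided into 4 equal shares of 1/4 among Jolanta, Franciszka, Eliasz, Danuta.
Jolanta predeceased; the 1/4 allotted to Jolanta's branch passes to Jolanta's issue by representation.
Grzegorz is the sole taker at this level and receives the full 1/4.
Franciszka predeceased; the 1/4 allotted to Franciszka's branch passes to Franciszka's issue by representation.
Czeslaw's line is the sole branch at this level, so the full 1/4 passes to Czeslaw's issue by representation.
The 1/4 is divided into 3 equal shares of 1/12 among Ireneusz, Ludmila, Nadia.
Ireneusz is living and takes 1/12.
Ludmila is living and takes 1/12.
Nadia is living and takes 1/12.
Eliasz is living and takes 1/4.
Danuta predeceased; the 1/4 allotted to Danuta's branch passes to Danuta's issue by representation.
The 1/4 is divided into 3 equal shares of 1/12 among Bogdan, Oleg, Stanislawa.
Bogdan is living and takes 1/12.
Oleg predeceased; the 1/12 allotted to Oleg's branch passes to Oleg's issue by representation.
The 1/12 is divided into 3 equal shares of 1/36 among Waclaw, Kazimierz, Halina.
Waclaw is living and takes 1/36.
Kazimierz is living and takes 1/36.
Halina is living and takes 1/36.
Stanislawa is living and takes 1/12.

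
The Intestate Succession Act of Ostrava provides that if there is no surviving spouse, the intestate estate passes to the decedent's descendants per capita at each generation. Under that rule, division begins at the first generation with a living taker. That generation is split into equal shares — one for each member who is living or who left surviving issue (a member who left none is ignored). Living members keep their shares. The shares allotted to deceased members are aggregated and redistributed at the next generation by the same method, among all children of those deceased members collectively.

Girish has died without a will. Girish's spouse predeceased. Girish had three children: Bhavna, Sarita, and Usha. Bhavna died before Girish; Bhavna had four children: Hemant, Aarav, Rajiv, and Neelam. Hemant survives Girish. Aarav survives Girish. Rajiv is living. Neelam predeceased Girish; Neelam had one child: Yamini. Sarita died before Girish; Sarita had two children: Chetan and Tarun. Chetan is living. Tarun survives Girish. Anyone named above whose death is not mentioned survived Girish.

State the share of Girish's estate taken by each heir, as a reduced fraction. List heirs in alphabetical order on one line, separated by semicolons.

Aarav 1/9; Chetan 1/9; Hemant 1/9; Rajiv 1/9; Tarun 1/9; Usha 1/3; Yamini 1/9

There is no surviving spouse, so the entire estate passes to Girish's descendants per capita at each generation.
At generation 1 (Bhavna, Sarita, Usha) there are 3 shares of (1)/3 = 1/3 each.
Living: Usha — each takes 1/3.
Deceased: Bhavna and Sarita. Their combined 2/3 is pooled and carried to generation 2.
At generation 2 (Hemant, Aarav, Rajiv, Neelam, Chetan, Tarun) there are 6 shares of (2/3)/6 = 1/9 each.
Living: Hemant, Aarav, Rajiv, Chetan, and Tarun — each takes 1/9.
Deceased: Neelam. That 1/9 share is carried to generation 3.
At generation 3 (Yamini) there are 1 shares of (1/9)/1 = 1/9 each.
Living: Yamini — each takes 1/9.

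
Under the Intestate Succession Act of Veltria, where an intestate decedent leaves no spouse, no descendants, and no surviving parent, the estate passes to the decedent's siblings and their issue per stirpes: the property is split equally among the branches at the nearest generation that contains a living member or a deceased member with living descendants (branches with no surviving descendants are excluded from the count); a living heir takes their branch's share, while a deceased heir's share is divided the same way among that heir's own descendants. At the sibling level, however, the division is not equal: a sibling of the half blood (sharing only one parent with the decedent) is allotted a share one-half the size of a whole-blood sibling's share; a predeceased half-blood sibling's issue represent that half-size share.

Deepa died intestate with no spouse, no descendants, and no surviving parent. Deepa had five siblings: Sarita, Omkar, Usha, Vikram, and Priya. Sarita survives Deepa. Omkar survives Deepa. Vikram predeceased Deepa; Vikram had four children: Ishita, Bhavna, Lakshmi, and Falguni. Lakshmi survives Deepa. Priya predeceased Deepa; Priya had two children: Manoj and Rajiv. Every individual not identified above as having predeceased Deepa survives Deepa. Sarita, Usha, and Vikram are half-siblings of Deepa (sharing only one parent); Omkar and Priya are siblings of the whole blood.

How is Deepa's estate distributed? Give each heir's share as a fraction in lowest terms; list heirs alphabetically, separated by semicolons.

Bhavna 1/28; Falguni 1/28; Ishita 1/28; Lakshmi 1/28; Manoj 1/7; Omkar 2/7; Rajiv 1/7; Sarita 1/7; Usha 1/7

No spouse, descendants, or parent survives, so the estate passes to Deepa's siblings per stirpes.
Half-blood siblings count for one-half the weight of whole-blood siblings at the initial division.
Dividing 1 in proportion to weights (total weight 7/2): Sarita (weight 1/2) → 1/7; Omkar (weight 1) → 2/7; Usha (weight 1/2) → 1/7; Vikram (weight 1/2) → 1/7; Priya (weight 1) → 2/7.
Sarita is living and takes 1/7.
Omkar is living and takes 2/7.
Usha is living and takes 1/7.
Vikram predeceased; the 1/7 allotted to Vikram's branch passes to Vikram's issue by representation.
The 1/7 is divided into 4 equal shares of 1/28 among Ishita, Bhavna, Lakshmi, Falguni.
Ishita is living and takes 1/28.
Bhavna is living and takes 1/28.
Lakshmi is living and takes 1/28.
Falguni is living and takes 1/28.
Priya predeceased; the 2/7 allotted to Priya's branch passes to Priya's issue by representation.
The 2/7 is divided into 2 equal shares of 1/7 among Manoj, Rajiv.
Manoj is living and takes 1/7.
Rajiv is living and takes 1/7.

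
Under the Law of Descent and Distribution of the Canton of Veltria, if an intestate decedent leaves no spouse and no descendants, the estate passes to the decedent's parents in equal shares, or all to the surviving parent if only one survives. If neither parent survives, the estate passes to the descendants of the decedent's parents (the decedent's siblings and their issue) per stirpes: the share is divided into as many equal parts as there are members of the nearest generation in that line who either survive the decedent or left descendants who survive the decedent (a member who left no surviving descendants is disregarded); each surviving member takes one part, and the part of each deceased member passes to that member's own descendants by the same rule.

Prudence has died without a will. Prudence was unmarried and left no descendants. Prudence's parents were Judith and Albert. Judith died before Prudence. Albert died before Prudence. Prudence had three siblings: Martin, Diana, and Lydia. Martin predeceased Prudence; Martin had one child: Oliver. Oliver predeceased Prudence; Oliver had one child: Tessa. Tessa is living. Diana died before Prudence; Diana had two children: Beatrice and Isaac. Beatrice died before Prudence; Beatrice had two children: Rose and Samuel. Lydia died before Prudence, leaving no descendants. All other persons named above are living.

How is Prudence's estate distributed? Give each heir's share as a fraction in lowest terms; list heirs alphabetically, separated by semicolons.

Neither parent survives and there are no descendants, so the estate passes to Prudence's siblings and their issue per stirpes.
Lydia left no surviving issue, so that branch lapses and is disregarded.
The estate is divided into 2 equal shares of 1/2 among Martin, Diana.
Martin predeceased; the 1/2 allotted to Martin's branch passes to Martin's issue by representation.
Oliver's line is the sole branch at this level, so the full 1/2 passes to Oliver's issue by representation.
Tessa is the sole taker at this level and receives the full 1/2.
Diana predeceased; the 1/2 allotted to Diana's branch passes to Diana's issue by representation.
The 1/2 is divided into 2 equal shares of 1/4 among Beatrice, Isaac.
Beatrice predeceased; the 1/4 allotted to Beatrice's branch passes to Beatrice's issue by representation.
The 1/4 is divided into 2 equal shares of 1/8 among Rose, Samuel.
Rose is living and takes 1/8.
Samuel is living and takes 1/8.
Isaac is living and takes 1/4.

Isaac 1/4; Rose 1/8; Samuel 1/8; Tessa 1/2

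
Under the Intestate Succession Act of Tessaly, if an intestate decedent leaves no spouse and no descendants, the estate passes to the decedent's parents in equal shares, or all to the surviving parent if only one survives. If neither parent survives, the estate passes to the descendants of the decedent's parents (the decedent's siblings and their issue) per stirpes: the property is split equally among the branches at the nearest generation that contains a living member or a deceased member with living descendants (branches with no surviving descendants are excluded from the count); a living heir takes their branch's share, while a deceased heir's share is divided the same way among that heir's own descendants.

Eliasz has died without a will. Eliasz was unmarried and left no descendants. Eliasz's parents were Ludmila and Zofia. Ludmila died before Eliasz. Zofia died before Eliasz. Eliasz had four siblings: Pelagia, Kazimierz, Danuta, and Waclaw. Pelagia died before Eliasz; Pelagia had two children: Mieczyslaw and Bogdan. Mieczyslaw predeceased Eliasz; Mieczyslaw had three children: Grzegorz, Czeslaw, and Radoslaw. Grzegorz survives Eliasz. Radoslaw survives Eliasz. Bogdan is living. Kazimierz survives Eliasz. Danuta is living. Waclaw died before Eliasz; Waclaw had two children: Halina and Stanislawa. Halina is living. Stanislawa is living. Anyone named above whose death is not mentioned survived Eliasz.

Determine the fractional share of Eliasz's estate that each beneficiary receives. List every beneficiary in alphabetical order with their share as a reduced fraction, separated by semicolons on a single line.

Bogdan 1/8; Czeslaw 1/24; Danuta 1/4; Grzegorz 1/24; Halina 1/8; Kazimierz 1/4; Radoslaw 1/24; Stanislawa 1/8

Neither parent survives and there are no descendants, so the estate passes to Eliasz's siblings and their issue per stirpes.
The estate is divided into 4 equal shares of 1/4 among Pelagia, Kazimierz, Danuta, Waclaw.
Pelagia predeceased; the 1/4 allotted to Pelagia's branch passes to Pelagia's issue by representation.
The 1/4 is divided into 2 equal shares of 1/8 among Mieczyslaw, Bogdan.
Mieczyslaw predeceased; the 1/8 allotted to Mieczyslaw's branch passes to Mieczyslaw's issue by representation.
The 1/8 is divided into 3 equal shares of 1/24 among Grzegorz, Czeslaw, Radoslaw.
Grzegorz is living and takes 1/24.
Czeslaw is living and takes 1/24.
Radoslaw is living and takes 1/24.
Bogdan is living and takes 1/8.
Kazimierz is living and takes 1/4.
Danuta is living and takes 1/4.
Waclaw predeceased; the 1/4 allotted to Waclaw's branch passes to Waclaw's issue by representation.
The 1/4 is divided into 2 equal shares of 1/8 among Halina, Stanislawa.
Halina is living and takes 1/8.
Stanislawa is living and takes 1/8.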